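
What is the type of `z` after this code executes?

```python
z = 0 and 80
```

'and' returns the first falsy value (0, which is int)

int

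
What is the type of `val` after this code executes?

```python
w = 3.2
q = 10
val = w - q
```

float - int returns float (3.2 - 10 = -6.8)

float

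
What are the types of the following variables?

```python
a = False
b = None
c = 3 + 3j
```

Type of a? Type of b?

a is bool; b is NoneType

bool, NoneType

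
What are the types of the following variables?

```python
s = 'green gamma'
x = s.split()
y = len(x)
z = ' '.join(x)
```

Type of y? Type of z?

len() returns int; str.join() returns str

int, str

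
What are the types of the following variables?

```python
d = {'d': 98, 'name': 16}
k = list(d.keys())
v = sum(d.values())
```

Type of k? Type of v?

list(...) returns list; sum of int values returns int

list, int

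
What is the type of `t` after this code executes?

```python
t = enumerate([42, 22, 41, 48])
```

enumerate() returns an enumerate iterator object

enumerate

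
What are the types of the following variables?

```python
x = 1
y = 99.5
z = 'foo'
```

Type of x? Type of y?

x is int; y is float

int, float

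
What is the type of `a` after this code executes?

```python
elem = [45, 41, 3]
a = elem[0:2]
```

Slicing a list always returns a list

list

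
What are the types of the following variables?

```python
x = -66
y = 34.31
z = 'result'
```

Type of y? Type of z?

y is float; z is str

float, str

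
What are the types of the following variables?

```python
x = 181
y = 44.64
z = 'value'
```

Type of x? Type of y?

x is int; y is float

int, float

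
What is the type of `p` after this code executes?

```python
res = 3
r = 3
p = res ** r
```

int ** positive int returns int (3 ** 3 = 27)

int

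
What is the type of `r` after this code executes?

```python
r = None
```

None has type NoneType

NoneType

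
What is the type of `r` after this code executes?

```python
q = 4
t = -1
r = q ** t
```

int ** negative int returns float

float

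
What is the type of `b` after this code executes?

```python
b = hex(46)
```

hex() returns str representation

str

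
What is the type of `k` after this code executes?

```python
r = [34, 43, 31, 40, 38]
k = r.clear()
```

list.clear() returns None

NoneType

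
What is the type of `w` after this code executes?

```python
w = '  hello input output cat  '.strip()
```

str.strip() returns str

str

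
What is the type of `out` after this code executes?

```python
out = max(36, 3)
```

max() of ints returns int

int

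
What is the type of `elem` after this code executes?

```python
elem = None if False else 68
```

Ternary: condition is False, else branch (68) taken → int

int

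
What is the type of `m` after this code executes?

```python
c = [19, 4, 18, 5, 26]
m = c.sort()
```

list.sort() returns None (sorts in place)

NoneType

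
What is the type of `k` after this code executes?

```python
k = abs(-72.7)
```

abs() of float returns float

float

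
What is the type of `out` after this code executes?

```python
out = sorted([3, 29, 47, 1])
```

sorted() always returns list

list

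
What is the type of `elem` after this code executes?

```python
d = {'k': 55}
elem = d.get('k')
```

dict.get() returns the value (int) when key is found

int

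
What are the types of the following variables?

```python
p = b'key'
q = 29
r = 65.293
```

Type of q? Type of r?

q is int; r is float

int, float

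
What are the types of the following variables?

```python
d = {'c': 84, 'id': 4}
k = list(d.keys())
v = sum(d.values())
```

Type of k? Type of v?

list(...) returns list; sum of int values returns int

list, int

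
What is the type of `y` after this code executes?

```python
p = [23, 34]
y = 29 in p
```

'in' operator returns bool

bool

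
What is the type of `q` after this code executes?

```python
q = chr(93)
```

chr() returns str (single character)

str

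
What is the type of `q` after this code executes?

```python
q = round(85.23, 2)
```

round() with ndigits arg returns float

float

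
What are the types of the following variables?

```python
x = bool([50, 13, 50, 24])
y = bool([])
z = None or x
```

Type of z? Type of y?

None or <bool> returns the bool; bool() returns bool

bool, bool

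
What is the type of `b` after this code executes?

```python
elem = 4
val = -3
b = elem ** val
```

int ** negative int returns float

float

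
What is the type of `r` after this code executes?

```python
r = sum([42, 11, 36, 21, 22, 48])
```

sum() of ints returns int

int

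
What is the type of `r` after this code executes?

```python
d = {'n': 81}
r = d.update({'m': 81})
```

dict.update() returns None

NoneType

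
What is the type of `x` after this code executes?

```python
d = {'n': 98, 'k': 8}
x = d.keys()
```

.keys() returns a dict_keys view object

dict_keys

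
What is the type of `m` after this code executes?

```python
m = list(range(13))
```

list(range(...)) returns list

list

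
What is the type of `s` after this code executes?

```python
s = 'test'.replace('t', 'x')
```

str.replace() returns str

str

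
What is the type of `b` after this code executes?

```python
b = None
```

None has type NoneType

NoneType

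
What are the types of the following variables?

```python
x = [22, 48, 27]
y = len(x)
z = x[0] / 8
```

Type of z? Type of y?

int / int returns float; len() returns int

float, int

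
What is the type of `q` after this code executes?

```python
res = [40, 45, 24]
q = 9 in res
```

'in' operator returns bool

bool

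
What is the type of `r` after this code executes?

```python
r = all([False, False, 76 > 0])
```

all() returns bool

bool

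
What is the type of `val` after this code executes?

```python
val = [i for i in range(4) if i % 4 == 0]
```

A list comprehension [...] produces a list

list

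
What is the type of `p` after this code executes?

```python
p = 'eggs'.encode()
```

str.encode() returns bytes

bytes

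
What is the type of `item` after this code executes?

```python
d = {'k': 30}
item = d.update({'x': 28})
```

dict.update() returns None

NoneType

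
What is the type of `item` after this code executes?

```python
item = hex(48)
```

hex() returns str representation

str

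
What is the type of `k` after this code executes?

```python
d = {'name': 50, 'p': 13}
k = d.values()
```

.values() returns a dict_values view object

dict_values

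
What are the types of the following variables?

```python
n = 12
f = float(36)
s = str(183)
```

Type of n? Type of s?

n is int; s is str

int, str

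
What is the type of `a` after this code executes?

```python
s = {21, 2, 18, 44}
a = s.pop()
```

Popping from a set of ints returns int

int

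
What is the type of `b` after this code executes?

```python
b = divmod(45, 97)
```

divmod() returns a tuple (quotient, remainder)

tuple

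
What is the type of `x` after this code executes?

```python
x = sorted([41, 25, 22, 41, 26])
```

sorted() always returns list

list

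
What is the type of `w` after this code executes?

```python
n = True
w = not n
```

'not' always returns bool

bool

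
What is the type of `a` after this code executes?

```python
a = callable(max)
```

callable() returns bool

bool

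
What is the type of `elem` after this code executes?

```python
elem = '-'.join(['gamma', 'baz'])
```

str.join() returns str

str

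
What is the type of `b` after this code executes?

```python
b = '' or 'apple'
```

'or' returns first truthy value ('apple', which is str)

str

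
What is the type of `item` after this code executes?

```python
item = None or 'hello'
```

'or' with None returns the other value ('hello', str)

str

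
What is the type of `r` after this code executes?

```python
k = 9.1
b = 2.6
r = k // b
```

float // float returns float (floor division preserves float type)

float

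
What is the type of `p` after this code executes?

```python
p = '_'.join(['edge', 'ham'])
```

str.join() returns str

str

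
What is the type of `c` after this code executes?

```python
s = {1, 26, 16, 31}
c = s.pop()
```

Popping from a set of ints returns int

int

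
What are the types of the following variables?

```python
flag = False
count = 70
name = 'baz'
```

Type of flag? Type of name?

flag is bool; name is str

bool, str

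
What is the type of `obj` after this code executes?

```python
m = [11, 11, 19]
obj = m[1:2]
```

Slicing a list always returns a list

list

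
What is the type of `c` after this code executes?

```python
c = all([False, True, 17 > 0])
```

all() returns bool

bool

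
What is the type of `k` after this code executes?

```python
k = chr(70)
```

chr() returns str (single character)

str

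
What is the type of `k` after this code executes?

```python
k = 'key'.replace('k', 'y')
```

str.replace() returns str

str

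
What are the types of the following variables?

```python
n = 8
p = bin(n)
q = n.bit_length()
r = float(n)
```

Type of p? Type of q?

bin() returns str; int.bit_length() returns int

str, int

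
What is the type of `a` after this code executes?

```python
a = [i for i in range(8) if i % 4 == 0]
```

A list comprehension [...] produces a list

list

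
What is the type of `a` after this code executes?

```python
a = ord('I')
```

ord() returns int (Unicode code point)

int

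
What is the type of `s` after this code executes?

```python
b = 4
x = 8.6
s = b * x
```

int * float returns float (4 * 8.6 = 34.4)

float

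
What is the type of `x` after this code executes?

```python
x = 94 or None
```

'or' returns first truthy value (94, int)

int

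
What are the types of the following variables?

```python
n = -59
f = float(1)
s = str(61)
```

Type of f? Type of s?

f is float; s is str

float, str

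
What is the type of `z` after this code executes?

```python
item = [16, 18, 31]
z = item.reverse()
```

list.reverse() returns None

NoneType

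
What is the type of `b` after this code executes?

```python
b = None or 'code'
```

'or' with None returns the other value ('code', str)

str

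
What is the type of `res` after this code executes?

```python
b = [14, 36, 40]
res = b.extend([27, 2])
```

list.extend() returns None

NoneType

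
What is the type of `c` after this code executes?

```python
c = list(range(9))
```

list(range(...)) returns list

list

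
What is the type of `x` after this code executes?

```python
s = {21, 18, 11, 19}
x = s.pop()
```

Popping from a set of ints returns int

int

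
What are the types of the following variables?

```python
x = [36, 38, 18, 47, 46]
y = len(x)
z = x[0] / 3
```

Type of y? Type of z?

len() returns int; int / int returns float

int, float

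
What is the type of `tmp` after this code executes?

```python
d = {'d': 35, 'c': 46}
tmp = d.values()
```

.values() returns a dict_values view object

dict_values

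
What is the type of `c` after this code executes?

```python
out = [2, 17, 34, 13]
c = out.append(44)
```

list.append() returns None (mutates in place)

NoneType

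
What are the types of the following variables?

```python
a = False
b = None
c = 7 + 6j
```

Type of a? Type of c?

a is bool; c is complex

bool, complex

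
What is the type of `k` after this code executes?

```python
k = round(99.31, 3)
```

round() with ndigits arg returns float

float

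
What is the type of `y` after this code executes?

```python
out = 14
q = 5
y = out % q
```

int % int returns int (14 % 5 = 4)

int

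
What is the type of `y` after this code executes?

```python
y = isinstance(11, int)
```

isinstance() returns bool

bool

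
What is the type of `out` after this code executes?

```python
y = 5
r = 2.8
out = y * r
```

int * float returns float (5 * 2.8 = 14.0)

float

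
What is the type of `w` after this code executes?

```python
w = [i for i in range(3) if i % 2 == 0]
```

A list comprehension [...] produces a list

list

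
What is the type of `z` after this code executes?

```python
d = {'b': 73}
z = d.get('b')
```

dict.get() returns the value (int) when key is found

int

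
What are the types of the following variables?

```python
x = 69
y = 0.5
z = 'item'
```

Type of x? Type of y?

x is int; y is float

int, float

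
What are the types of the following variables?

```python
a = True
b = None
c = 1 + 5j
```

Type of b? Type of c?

b is NoneType; c is complex

NoneType, complex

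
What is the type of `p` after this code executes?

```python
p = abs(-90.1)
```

abs() of float returns float

float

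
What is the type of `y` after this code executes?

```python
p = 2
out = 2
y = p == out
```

Equality comparison returns bool

bool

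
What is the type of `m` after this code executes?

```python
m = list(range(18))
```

list(range(...)) returns list

list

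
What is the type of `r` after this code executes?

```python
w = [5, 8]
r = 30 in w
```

'in' operator returns bool

bool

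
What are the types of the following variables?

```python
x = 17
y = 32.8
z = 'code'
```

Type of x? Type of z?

x is int; z is str

int, str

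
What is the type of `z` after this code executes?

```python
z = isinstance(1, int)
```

isinstance() returns bool

bool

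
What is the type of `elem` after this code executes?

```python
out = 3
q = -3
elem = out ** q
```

int ** negative int returns float

float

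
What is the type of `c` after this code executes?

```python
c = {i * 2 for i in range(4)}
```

A set comprehension {expr for x in iterable} produces a set

set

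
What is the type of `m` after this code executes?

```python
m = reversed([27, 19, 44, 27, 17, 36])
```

reversed() on a list returns a list_reverseiterator

list_reverseiterator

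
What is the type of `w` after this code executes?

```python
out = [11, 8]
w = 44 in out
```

'in' operator returns bool

bool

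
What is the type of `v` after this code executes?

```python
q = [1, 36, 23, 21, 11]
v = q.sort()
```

list.sort() returns None (sorts in place)

NoneType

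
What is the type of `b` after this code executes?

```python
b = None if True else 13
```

Ternary: condition is True, if branch (None) taken → NoneType

NoneType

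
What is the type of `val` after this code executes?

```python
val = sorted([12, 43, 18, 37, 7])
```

sorted() always returns list

list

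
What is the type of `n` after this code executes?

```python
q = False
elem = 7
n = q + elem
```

bool + int returns int (False is 0, so 0 + 7 = 7)

int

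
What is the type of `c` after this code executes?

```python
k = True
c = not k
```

'not' always returns bool

bool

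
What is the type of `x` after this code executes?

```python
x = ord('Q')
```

ord() returns int (Unicode code point)

int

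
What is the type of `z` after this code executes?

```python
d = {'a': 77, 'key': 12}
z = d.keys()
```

.keys() returns a dict_keys view object

dict_keys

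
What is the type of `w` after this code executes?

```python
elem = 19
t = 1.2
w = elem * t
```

int * float returns float (19 * 1.2 = 22.8)

float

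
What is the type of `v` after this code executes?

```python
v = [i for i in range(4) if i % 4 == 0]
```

A list comprehension [...] produces a list

list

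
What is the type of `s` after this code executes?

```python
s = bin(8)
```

bin() returns str representation

str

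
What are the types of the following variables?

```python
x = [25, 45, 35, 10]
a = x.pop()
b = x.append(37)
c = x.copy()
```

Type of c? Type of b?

list.copy() returns list; list.append() returns None

list, NoneType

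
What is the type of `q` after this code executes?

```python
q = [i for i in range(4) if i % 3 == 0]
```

A list comprehension [...] produces a list

list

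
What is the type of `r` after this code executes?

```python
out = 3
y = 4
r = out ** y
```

int ** positive int returns int (3 ** 4 = 81)

int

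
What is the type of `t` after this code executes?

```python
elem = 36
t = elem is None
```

'is' comparison returns bool

bool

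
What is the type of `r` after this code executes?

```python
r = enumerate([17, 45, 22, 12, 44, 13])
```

enumerate() returns an enumerate iterator object

enumerate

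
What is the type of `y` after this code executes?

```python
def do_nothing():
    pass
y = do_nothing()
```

A function with no return statement returns None

NoneType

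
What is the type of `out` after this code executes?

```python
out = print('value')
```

print() returns None

NoneType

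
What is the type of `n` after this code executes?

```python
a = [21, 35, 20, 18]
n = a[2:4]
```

Slicing a list always returns a list

list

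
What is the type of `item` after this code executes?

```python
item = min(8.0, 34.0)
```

min() of floats returns float

float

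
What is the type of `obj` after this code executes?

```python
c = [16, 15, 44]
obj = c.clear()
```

list.clear() returns None

NoneType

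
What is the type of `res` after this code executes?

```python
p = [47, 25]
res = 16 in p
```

'in' operator returns bool

bool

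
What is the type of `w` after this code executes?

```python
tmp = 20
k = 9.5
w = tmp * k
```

int * float returns float (20 * 9.5 = 190.0)

float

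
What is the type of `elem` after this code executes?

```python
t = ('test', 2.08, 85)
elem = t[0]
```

Index 0 of tuple is 'test' which is str

str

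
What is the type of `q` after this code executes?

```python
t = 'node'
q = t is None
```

'is' comparison returns bool

bool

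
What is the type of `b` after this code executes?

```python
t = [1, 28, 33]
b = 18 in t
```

'in' operator returns bool

bool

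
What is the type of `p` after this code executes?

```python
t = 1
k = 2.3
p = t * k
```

int * float returns float (1 * 2.3 = 2.3)

float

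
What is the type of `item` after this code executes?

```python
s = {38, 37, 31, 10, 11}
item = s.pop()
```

Popping from a set of ints returns int

int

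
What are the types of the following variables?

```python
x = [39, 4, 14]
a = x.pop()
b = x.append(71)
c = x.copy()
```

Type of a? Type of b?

list.pop() returns the element (int); list.append() returns None

int, NoneType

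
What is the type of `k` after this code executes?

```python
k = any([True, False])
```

any() returns bool

bool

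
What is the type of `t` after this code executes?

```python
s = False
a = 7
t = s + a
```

bool + int returns int (False is 0, so 0 + 7 = 7)

int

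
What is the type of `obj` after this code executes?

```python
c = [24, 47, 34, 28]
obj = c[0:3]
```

Slicing a list always returns a list

list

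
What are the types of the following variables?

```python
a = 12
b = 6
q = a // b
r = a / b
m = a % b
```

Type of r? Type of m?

int / int returns float; int % int returns int

float, int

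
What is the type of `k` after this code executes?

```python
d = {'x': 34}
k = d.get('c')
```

dict.get() returns None when key 'c' is not found and no default given

NoneType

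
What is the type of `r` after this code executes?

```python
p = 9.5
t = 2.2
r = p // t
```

float // float returns float (floor division preserves float type)

float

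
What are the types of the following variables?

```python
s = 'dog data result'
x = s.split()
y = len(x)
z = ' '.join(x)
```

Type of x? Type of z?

str.split() returns list; str.join() returns str

list, str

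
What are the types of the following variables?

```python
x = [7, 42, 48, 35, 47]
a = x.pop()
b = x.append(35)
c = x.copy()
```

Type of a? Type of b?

list.pop() returns the element (int); list.append() returns None

int, NoneType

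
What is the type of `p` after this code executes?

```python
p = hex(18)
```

hex() returns str representation

str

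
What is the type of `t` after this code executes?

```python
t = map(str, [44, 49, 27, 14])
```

map() returns a map iterator object

map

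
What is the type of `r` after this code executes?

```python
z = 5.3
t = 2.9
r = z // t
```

float // float returns float (floor division preserves float type)

float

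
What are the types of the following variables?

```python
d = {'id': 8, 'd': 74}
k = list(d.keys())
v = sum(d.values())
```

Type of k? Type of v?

list(...) returns list; sum of int values returns int

list, int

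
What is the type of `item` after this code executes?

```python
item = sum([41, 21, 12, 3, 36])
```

sum() of ints returns int

int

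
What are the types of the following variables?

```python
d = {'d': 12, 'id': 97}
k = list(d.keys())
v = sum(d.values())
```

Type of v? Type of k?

sum of int values returns int; list(...) returns list

int, list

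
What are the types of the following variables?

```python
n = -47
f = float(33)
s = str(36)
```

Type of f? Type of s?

f is float; s is str

float, str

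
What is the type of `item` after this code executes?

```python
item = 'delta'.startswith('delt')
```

str.startswith() returns bool

bool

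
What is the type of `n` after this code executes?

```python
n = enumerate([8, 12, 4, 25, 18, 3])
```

enumerate() returns an enumerate iterator object

enumerate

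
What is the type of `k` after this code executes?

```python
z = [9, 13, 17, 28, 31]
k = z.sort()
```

list.sort() returns None (sorts in place)

NoneType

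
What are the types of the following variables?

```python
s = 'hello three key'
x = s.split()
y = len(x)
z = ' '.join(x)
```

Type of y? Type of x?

len() returns int; str.split() returns list

int, list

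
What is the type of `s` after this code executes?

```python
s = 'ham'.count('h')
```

str.count() returns int

int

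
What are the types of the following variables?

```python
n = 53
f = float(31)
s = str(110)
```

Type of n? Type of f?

n is int; f is float

int, float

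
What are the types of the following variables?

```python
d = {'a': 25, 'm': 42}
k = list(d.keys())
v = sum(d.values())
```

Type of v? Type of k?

sum of int values returns int; list(...) returns list

int, list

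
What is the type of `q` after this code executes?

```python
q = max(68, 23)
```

max() of ints returns int

int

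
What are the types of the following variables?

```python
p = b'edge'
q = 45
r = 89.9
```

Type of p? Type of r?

p is bytes; r is float

bytes, float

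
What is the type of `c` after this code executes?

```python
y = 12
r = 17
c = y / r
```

int / int always returns float in Python 3 (12 / 17 = 0.705882)

float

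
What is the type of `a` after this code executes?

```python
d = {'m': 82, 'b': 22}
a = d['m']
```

Accessing dict[str, int] with key 'm' returns int value 82

int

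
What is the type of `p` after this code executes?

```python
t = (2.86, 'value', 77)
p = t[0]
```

Index 0 of tuple is 2.86 which is float

float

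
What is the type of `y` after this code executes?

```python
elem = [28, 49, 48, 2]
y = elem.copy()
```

list.copy() returns list

list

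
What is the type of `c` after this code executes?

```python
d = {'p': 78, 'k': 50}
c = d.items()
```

dict.items() returns a dict_items view

dict_items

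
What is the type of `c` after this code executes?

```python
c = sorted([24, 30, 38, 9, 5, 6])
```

sorted() always returns list

list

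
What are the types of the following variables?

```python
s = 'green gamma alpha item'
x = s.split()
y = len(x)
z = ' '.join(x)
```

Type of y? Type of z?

len() returns int; str.join() returns str

int, str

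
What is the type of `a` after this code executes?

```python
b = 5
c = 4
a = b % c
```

int % int returns int (5 % 4 = 1)

int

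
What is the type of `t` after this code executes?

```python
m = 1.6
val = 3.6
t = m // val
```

float // float returns float (floor division preserves float type)

float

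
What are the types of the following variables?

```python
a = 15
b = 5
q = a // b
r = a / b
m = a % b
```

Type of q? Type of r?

int // int returns int; int / int returns float

int, float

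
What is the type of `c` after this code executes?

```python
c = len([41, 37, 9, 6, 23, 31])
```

len() always returns int

int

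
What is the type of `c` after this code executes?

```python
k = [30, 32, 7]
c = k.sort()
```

list.sort() returns None (sorts in place)

NoneType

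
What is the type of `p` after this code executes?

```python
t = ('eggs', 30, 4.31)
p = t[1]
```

Index 1 of tuple is 30 which is int

int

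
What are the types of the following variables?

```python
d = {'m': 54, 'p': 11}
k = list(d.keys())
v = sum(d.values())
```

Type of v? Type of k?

sum of int values returns int; list(...) returns list

int, list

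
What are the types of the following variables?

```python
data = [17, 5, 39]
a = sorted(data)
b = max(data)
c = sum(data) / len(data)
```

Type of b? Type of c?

max of ints returns int; int / int returns float

int, float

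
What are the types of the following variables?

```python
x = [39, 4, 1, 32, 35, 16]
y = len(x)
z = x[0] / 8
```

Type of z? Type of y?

int / int returns float; len() returns int

float, int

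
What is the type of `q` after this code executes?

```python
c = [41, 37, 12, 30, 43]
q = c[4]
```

Indexing a list of ints returns int (c[4] = 43)

int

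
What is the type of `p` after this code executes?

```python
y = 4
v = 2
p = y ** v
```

int ** positive int returns int (4 ** 2 = 16)

int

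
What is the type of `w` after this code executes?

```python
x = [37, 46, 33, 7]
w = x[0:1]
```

Slicing a list always returns a list

list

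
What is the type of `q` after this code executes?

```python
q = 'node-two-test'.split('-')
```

str.split() returns list

list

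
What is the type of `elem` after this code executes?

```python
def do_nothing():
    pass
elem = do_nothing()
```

A function with no return statement returns None

NoneType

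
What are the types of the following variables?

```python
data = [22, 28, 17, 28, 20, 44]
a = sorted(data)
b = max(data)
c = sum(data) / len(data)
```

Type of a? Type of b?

sorted() returns list; max of ints returns int

list, int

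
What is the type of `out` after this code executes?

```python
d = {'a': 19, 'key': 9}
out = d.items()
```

dict.items() returns a dict_items view

dict_items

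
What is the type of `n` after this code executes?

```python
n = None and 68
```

'and' returns first falsy value (None)

NoneType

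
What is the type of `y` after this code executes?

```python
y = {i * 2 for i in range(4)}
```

A set comprehension {expr for x in iterable} produces a set

set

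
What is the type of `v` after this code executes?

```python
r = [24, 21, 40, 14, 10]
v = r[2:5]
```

Slicing a list always returns a list

list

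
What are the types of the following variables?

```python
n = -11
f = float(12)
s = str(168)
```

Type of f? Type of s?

f is float; s is str

float, str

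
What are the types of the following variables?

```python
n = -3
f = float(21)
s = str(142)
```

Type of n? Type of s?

n is int; s is str

int, str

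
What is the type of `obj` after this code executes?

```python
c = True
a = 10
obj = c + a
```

bool + int returns int (True is 1, so 1 + 10 = 11)

int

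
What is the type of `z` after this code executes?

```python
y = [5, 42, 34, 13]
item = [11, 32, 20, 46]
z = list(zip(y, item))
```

list(zip(...)) returns a list of tuples

list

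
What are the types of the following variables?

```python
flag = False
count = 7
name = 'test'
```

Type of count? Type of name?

count is int; name is str

int, str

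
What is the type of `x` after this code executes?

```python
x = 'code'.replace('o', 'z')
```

str.replace() returns str

str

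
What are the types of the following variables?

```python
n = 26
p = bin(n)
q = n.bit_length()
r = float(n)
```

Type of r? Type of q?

float() returns float; int.bit_length() returns int

float, int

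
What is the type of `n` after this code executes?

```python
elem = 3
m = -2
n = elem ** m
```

int ** negative int returns float

float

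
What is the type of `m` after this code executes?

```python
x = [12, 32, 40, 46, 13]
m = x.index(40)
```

list.index() returns int

int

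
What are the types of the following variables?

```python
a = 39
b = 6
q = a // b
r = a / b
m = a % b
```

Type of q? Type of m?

int // int returns int; int % int returns int

int, int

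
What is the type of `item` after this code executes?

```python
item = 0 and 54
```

'and' returns the first falsy value (0, which is int)

int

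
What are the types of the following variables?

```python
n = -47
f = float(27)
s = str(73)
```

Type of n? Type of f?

n is int; f is float

int, float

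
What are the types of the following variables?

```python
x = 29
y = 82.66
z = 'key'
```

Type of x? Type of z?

x is int; z is str

int, str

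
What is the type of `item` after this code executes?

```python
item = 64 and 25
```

'and' returns the last value when all truthy (25, which is int)

int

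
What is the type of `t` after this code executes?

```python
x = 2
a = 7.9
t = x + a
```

int + float returns float (2 + 7.9 = 9.9)

float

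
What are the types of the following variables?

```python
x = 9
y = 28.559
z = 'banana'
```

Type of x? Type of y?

x is int; y is float

int, float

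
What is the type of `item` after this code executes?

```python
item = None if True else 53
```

Ternary: condition is True, if branch (None) taken → NoneType

NoneType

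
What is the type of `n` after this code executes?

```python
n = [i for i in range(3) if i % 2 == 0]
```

A list comprehension [...] produces a list

list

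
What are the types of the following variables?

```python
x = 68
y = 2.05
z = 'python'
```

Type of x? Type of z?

x is int; z is str

int, str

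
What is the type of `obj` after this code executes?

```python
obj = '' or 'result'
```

'or' returns first truthy value ('result', which is str)

str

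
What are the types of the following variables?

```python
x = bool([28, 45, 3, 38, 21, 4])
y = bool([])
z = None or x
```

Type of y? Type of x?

bool() returns bool; bool() returns bool

bool, bool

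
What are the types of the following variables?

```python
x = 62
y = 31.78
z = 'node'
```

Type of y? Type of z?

y is float; z is str

float, str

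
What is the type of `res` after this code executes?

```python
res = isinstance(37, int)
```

isinstance() returns bool

bool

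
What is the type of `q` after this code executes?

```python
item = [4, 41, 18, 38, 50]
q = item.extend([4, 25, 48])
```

list.extend() returns None

NoneType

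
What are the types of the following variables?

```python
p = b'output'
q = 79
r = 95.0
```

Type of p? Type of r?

p is bytes; r is float

bytes, float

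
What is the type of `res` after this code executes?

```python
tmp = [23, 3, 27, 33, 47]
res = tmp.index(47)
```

list.index() returns int

int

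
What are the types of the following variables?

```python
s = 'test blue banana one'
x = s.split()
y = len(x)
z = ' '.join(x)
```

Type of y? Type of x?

len() returns int; str.split() returns list

int, list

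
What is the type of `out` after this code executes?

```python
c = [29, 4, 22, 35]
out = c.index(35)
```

list.index() returns int

int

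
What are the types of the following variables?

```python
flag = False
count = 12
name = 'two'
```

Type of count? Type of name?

count is int; name is str

int, str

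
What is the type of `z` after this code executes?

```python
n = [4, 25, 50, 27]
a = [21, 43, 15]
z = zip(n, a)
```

zip() returns a zip iterator object

zip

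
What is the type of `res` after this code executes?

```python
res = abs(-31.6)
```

abs() of float returns float

float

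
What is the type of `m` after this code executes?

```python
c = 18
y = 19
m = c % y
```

int % int returns int (18 % 19 = 18)

int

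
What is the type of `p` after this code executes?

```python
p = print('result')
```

print() returns None

NoneType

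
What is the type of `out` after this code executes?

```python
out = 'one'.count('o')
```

str.count() returns int

int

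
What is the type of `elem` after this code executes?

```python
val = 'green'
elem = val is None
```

'is' comparison returns bool

bool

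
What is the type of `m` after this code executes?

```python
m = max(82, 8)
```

max() of ints returns int

int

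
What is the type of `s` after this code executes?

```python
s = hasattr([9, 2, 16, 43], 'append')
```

hasattr() returns bool

bool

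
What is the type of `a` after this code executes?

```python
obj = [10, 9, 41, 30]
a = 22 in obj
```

'in' operator returns bool

bool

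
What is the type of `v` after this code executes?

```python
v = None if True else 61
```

Ternary: condition is True, if branch (None) taken → NoneType

NoneType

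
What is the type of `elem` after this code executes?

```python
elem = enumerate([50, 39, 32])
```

enumerate() returns an enumerate iterator object

enumerate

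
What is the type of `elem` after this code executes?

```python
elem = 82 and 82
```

'and' returns the last value when all truthy (82, which is int)

int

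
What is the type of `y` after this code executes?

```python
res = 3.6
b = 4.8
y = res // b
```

float // float returns float (floor division preserves float type)

float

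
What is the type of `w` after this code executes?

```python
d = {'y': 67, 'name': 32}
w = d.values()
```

.values() returns a dict_values view object

dict_values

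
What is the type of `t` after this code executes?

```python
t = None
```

None has type NoneType

NoneType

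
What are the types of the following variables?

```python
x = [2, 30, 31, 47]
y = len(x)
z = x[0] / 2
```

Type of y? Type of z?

len() returns int; int / int returns float

int, float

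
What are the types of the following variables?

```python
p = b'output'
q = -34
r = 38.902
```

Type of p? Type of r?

p is bytes; r is float

bytes, float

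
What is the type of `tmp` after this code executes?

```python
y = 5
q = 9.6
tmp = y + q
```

int + float returns float (5 + 9.6 = 14.6)

float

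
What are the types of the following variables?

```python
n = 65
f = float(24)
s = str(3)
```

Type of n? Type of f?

n is int; f is float

int, float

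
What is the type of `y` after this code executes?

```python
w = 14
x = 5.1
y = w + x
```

int + float returns float (14 + 5.1 = 19.1)

float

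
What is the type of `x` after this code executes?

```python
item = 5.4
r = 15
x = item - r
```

float - int returns float (5.4 - 15 = -9.6)

float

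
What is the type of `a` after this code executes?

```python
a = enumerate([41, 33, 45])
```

enumerate() returns an enumerate iterator object

enumerate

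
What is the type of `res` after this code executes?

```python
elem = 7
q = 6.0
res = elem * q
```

int * float returns float (7 * 6.0 = 42.0)

float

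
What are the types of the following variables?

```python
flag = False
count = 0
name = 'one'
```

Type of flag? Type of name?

flag is bool; name is str

bool, str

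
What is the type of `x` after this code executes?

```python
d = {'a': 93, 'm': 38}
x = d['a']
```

Accessing dict[str, int] with key 'a' returns int value 93

int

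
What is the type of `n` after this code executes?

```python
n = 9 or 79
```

'or' returns the first truthy value (9, which is int)

int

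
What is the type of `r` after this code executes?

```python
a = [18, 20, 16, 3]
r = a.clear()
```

list.clear() returns None

NoneType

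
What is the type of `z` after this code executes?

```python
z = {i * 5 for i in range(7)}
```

A set comprehension {expr for x in iterable} produces a set

set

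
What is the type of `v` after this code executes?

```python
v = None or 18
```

'or' with None returns the other value (18, int)

int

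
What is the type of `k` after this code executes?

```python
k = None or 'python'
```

'or' with None returns the other value ('python', str)

str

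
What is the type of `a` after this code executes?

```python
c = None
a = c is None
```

'is' comparison returns bool

bool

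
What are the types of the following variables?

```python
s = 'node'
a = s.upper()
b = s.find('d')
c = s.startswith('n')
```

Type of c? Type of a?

str.startswith() returns bool; str.upper() returns str

bool, str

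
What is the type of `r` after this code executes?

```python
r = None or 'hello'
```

'or' with None returns the other value ('hello', str)

str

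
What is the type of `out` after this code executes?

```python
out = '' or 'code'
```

'or' returns first truthy value ('code', which is str)

str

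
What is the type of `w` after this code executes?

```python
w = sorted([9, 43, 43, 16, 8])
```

sorted() always returns list

list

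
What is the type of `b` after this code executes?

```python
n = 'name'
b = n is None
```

'is' comparison returns bool

bool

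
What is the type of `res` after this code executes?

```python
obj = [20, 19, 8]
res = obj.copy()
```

list.copy() returns list

list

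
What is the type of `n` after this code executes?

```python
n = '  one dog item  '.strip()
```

str.strip() returns str

str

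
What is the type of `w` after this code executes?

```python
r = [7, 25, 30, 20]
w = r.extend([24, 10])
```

list.extend() returns None

NoneType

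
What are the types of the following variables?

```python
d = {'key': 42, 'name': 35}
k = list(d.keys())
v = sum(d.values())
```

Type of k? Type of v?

list(...) returns list; sum of int values returns int

list, int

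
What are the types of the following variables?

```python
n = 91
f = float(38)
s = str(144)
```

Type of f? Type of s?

f is float; s is str

float, str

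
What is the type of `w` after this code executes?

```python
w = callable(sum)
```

callable() returns bool

bool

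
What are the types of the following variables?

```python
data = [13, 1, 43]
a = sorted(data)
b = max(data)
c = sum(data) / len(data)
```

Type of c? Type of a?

int / int returns float; sorted() returns list

float, list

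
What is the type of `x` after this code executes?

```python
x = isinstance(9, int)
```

isinstance() returns bool

bool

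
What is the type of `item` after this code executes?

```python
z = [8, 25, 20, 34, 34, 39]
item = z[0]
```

Indexing a list of ints returns int (z[0] = 8)

int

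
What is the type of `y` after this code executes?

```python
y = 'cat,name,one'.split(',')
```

str.split() returns list

list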